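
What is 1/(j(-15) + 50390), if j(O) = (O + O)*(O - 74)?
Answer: 1/53060 ≈ 1.8847e-5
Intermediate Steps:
j(O) = 2*O*(-74 + O) (j(O) = (2*O)*(-74 + O) = 2*O*(-74 + O))
1/(j(-15) + 50390) = 1/(2*(-15)*(-74 - 15) + 50390) = 1/(2*(-15)*(-89) + 50390) = 1/(2670 + 50390) = 1/53060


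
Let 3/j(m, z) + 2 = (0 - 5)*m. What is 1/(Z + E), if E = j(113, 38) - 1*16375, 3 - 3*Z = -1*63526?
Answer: 189/907451 ≈ 0.00020828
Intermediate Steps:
j(m, z) = 3/(-2 - 5*m) (j(m, z) = 3/(-2 + (0 - 5)*m) = 3/(-2 - 5*m))
Z = 63529/3 (Z = 1 - (-1)*63526/3 = 1 - ⅓*(-63526) = 1 + 63526/3 = 63529/3 ≈ 21176.)
E = -3094876/189 (E = -3/(2 + 5*113) - 1*16375 = -3/(2 + 565) - 16375 = -3/567 - 16375 = -3*1/567 - 16375 = -1/189 - 16375 = -3094876/189 ≈ -16375.)
1/(Z + E) = 1/(63529/3 - 3094876/189) = 1/(907451/189) = 189/907451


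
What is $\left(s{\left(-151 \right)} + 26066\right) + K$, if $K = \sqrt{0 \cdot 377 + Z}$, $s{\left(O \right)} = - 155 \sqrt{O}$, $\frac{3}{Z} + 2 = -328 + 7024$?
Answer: $26066 + \frac{\sqrt{20082}}{6694} - 155 i \sqrt{151} \approx 26066.0 - 1904.7 i$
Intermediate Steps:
$Z = \frac{3}{6694}$ ($Z = \frac{3}{-2 + \left(-328 + 7024\right)} = \frac{3}{-2 + 6696} = \frac{3}{6694} \approx 0.00044816$)
$K = \frac{\sqrt{20082}}{6694}$ ($K = \sqrt{0 \cdot 377 + \frac{3}{6694}} = \sqrt{0 + \frac{3}{6694}} = \sqrt{\frac{3}{6694}} = \frac{\sqrt{20082}}{6694} \approx 0.02117$)
$\left(s{\left(-151 \right)} + 26066\right) + K = \left(- 155 \sqrt{-151} + 26066\right) + \frac{\sqrt{20082}}{6694} = \left(- 155 i \sqrt{151} + 26066\right) + \frac{\sqrt{20082}}{6694} = \left(26066 - 155 i \sqrt{151}\right) + \frac{\sqrt{20082}}{6694} = 26066 + \frac{\sqrt{20082}}{6694} - 155 i \sqrt{151}$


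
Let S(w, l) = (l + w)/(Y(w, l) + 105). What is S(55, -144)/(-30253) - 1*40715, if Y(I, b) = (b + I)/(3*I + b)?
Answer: -2606384891951/64015348 ≈ -40715.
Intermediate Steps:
Y(I, b) = (I + b)/(b + 3*I)
S(w, l) = (l + w)/(105 + (l + w)/(l + 3*w)) (S(w, l) = (l + w)/((w + l)/(l + 3*w) + 105) = (l + w)/((l + w)/(l + 3*w) + 105) = (l + w)/(105 + (l + w)/(l + 3*w)))
S(55, -144)/(-30253) - 1*40715 = ((-144 + 55)*(-144 + 3*55)/(2*(53*(-144) + 158*55)))/(-30253) - 1*40715 = ((½)*(-89)*(-144 + 165)/(-7632 + 8690))*(-1/30253) - 40715 = ((½)*(-89)*21/1058)*(-1/30253) - 40715 = ((½)*(1/1058)*(-89)*21)*(-1/30253) - 40715 = -1869/2116*(-1/30253) - 40715 = 1869/64015348 - 40715 = -2606384891951/64015348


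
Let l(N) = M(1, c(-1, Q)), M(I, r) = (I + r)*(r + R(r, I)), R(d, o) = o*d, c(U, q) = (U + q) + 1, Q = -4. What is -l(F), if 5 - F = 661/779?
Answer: -24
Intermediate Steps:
c(U, q) = 1 + U + q
F = 3234/779 (F = 5 - 661/779 = 3234/779 ≈ 4.1515)
R(d, o) = d*o
M(I, r) = (I + r)*(r + I*r) (M(I, r) = (I + r)*(r + r*I) = (I + r)*(r + I*r))
l(N) = 24 (l(N) = (1 - 1 - 4)*(1 + (1 - 1 - 4) + 1² + 1*(1 - 1 - 4)) = -4*(1 - 4 + 1 + 1*(-4)) = -4*(1 - 4 + 1 - 4) = -4*(-6) = 24)
-l(F) = -1*24 = -24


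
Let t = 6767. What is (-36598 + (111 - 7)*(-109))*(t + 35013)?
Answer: -2002682520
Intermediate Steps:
(-36598 + (111 - 7)*(-109))*(t + 35013) = (-36598 + (111 - 7)*(-109))*(6767 + 35013) = (-36598 + 104*(-109))*41780 = (-36598 - 11336)*41780 = -47934*41780 = -2002682520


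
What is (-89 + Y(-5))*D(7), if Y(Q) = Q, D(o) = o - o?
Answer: 0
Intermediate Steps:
D(o) = 0
(-89 + Y(-5))*D(7) = (-89 - 5)*0 = -94*0 = 0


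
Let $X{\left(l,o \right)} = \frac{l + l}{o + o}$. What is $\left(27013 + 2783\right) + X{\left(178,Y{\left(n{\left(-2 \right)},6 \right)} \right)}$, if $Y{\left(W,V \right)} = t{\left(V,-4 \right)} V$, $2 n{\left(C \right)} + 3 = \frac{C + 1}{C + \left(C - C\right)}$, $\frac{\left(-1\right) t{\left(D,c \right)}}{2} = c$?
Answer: $\frac{715193}{24} \approx 29800.0$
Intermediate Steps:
$t{\left(D,c \right)} = - 2 c$
$n{\left(C \right)} = - \frac{3}{2} + \frac{1 + C}{2 C}$ ($n{\left(C \right)} = - \frac{3}{2} + \frac{\left(C + 1\right) \frac{1}{C + \left(C - C\right)}}{2} = - \frac{3}{2} + \frac{\left(1 + C\right) \frac{1}{C + 0}}{2} = - \frac{3}{2} + \frac{\left(1 + C\right) \frac{1}{C}}{2} = - \frac{3}{2} + \frac{\frac{1}{C} \left(1 + C\right)}{2} = - \frac{3}{2} + \frac{1 + C}{2 C}$)
$Y{\left(W,V \right)} = 8 V$ ($Y{\left(W,V \right)} = \left(-2\right) \left(-4\right) V = 8 V$)
$X{\left(l,o \right)} = \frac{l}{o}$ ($X{\left(l,o \right)} = \frac{2 l}{2 o} = 2 l \frac{1}{2 o} = \frac{l}{o}$)
$\left(27013 + 2783\right) + X{\left(178,Y{\left(n{\left(-2 \right)},6 \right)} \right)} = \left(27013 + 2783\right) + \frac{178}{8 \cdot 6} = 29796 + \frac{178}{48} = 29796 + 178 \cdot \frac{1}{48} = 29796 + \frac{89}{24} = \frac{715193}{24}$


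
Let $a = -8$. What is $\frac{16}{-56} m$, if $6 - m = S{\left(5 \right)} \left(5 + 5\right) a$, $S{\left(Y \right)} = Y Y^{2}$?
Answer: $- \frac{20012}{7} \approx -2858.9$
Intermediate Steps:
$S{\left(Y \right)} = Y^{3}$
$m = 10006$ ($m = 6 - 5^{3} \left(5 + 5\right) \left(-8\right) = 6 - 125 \cdot 10 \left(-8\right) = 6 - 1250 \left(-8\right) = 6 - -10000 = 6 + 10000 = 10006$)
$\frac{16}{-56} m = \frac{16}{-56} \cdot 10006 = 16 \left(- \frac{1}{56}\right) 10006 = \left(- \frac{2}{7}\right) 10006 = - \frac{20012}{7}$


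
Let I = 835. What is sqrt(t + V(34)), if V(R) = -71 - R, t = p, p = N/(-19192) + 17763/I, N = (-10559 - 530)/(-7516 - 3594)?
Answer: I*sqrt(6635093818515763275565)/8902065260 ≈ 9.1502*I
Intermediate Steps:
N = 11089/11110 (N = -11089/(-11110) = -11089*(-1/11110) = 11089/11110 ≈ 0.99811)
p = 757494604249/35608261040 (p = (11089/11110)/(-19192) + 17763/835 = (11089/11110)*(-1/19192) + 17763*(1/835) = -11089/213223120 + 17763/835 = 757494604249/35608261040 ≈ 21.273)
t = 757494604249/35608261040 ≈ 21.273
sqrt(t + V(34)) = sqrt(757494604249/35608261040 + (-71 - 1*34)) = sqrt(757494604249/35608261040 + (-71 - 34)) = sqrt(757494604249/35608261040 - 105) = sqrt(-2981372804951/35608261040) = I*sqrt(6635093818515763275565)/8902065260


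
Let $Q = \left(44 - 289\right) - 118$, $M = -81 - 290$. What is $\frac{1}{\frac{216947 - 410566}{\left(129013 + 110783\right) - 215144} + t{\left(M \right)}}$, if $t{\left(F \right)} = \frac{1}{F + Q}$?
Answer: $- \frac{9047284}{71070499} \approx -0.1273$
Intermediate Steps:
$M = -371$
$Q = -363$ ($Q = -245 - 118 = -363$)
$t{\left(F \right)} = \frac{1}{-363 + F}$ ($t{\left(F \right)} = \frac{1}{F - 363} = \frac{1}{-363 + F}$)
$\frac{1}{\frac{216947 - 410566}{\left(129013 + 110783\right) - 215144} + t{\left(M \right)}} = \frac{1}{\frac{216947 - 410566}{\left(129013 + 110783\right) - 215144} + \frac{1}{-363 - 371}} = \frac{1}{- \frac{193619}{239796 - 215144} + \frac{1}{-734}} = \frac{1}{- \frac{193619}{24652} - \frac{1}{734}} = \frac{1}{- \frac{71070499}{9047284}} = - \frac{9047284}{71070499}$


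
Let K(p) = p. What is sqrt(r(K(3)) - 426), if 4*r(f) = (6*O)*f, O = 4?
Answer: 2*I*sqrt(102) ≈ 20.199*I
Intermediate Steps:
r(f) = 6*f (r(f) = ((6*4)*f)/4 = (24*f)/4 = 6*f)
sqrt(r(K(3)) - 426) = sqrt(6*3 - 426) = sqrt(18 - 426) = sqrt(-408) = 2*I*sqrt(102)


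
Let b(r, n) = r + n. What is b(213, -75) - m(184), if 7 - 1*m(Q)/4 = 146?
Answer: 694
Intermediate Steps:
m(Q) = -556 (m(Q) = 28 - 4*146 = 28 - 584 = -556)
b(r, n) = n + r
b(213, -75) - m(184) = (-75 + 213) - 1*(-556) = 138 + 556 = 694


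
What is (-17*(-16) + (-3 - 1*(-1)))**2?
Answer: 72900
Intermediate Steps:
(-17*(-16) + (-3 - 1*(-1)))**2 = (272 + (-3 + 1))**2 = (272 - 2)**2 = 270**2 = 72900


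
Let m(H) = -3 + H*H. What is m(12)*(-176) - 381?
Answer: -25197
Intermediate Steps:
m(H) = -3 + H²
m(12)*(-176) - 381 = (-3 + 12²)*(-176) - 381 = (-3 + 144)*(-176) - 381 = 141*(-176) - 381 = -24816 - 381 = -25197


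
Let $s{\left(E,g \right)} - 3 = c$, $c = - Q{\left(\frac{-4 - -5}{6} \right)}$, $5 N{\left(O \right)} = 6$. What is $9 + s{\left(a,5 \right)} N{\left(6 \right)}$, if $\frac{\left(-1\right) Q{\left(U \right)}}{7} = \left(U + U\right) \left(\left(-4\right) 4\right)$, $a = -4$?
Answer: $- \frac{161}{5} \approx -32.2$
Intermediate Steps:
$N{\left(O \right)} = \frac{6}{5}$ ($N{\left(O \right)} = \frac{1}{5} \cdot 6 = \frac{6}{5}$)
$Q{\left(U \right)} = 224 U$ ($Q{\left(U \right)} = - 7 \left(U + U\right) \left(\left(-4\right) 4\right) = - 7 \cdot 2 U \left(-16\right) = - 7 \left(- 32 U\right) = 224 U$)
$c = - \frac{112}{3}$ ($c = - 224 \frac{-4 - -5}{6} = - 224 \left(-4 + 5\right) \frac{1}{6} = - 224 \cdot 1 \cdot \frac{1}{6} = - \frac{224}{6} = \left(-1\right) \frac{112}{3} = - \frac{112}{3} \approx -37.333$)
$s{\left(E,g \right)} = - \frac{103}{3}$ ($s{\left(E,g \right)} = 3 - \frac{112}{3} = - \frac{103}{3}$)
$9 + s{\left(a,5 \right)} N{\left(6 \right)} = 9 - \frac{206}{5} = - \frac{161}{5}$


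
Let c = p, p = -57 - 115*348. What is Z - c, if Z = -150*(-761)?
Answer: 154227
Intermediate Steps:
p = -40077 (p = -57 - 40020 = -40077)
c = -40077
Z = 114150
Z - c = 114150 - 1*(-40077) = 114150 + 40077 = 154227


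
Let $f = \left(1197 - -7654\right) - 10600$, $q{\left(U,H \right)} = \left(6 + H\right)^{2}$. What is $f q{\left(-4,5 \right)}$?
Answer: $-211629$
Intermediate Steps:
$f = -1749$ ($f = \left(1197 + 7654\right) - 10600 = 8851 - 10600 = -1749$)
$f q{\left(-4,5 \right)} = - 1749 \left(6 + 5\right)^{2} = - 1749 \cdot 11^{2} = \left(-1749\right) 121 = -211629$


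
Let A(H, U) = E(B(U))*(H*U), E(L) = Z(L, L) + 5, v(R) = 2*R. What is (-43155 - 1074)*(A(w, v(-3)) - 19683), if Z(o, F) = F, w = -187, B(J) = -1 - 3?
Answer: 820934469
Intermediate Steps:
B(J) = -4
E(L) = 5 + L (E(L) = L + 5 = 5 + L)
A(H, U) = H*U (A(H, U) = (5 - 4)*(H*U) = 1*(H*U) = H*U)
(-43155 - 1074)*(A(w, v(-3)) - 19683) = (-43155 - 1074)*(-374*(-3) - 19683) = -44229*(-187*(-6) - 19683) = -44229*(1122 - 19683) = -44229*(-18561) = 820934469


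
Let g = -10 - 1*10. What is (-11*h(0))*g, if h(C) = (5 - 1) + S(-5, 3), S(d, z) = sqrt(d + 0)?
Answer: 880 + 220*I*sqrt(5) ≈ 880.0 + 491.94*I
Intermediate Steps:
S(d, z) = sqrt(d)
g = -20 (g = -10 - 10 = -20)
h(C) = 4 + I*sqrt(5) (h(C) = (5 - 1) + sqrt(-5) = 4 + I*sqrt(5))
(-11*h(0))*g = -11*(4 + I*sqrt(5))*(-20) = (-44 - 11*I*sqrt(5))*(-20) = 880 + 220*I*sqrt(5)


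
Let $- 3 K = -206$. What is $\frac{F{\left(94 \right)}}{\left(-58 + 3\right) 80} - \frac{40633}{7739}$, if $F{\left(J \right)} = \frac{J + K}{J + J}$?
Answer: $- \frac{12604828679}{2400637800} \approx -5.2506$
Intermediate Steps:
$K = \frac{206}{3}$ ($K = \left(- \frac{1}{3}\right) \left(-206\right) = \frac{206}{3} \approx 68.667$)
$F{\left(J \right)} = \frac{\frac{206}{3} + J}{2 J}$ ($F{\left(J \right)} = \frac{J + \frac{206}{3}}{J + J} = \frac{\frac{206}{3} + J}{2 J}$)
$\frac{F{\left(94 \right)}}{\left(-58 + 3\right) 80} - \frac{40633}{7739} = \frac{\frac{1}{6} \cdot \frac{1}{94} \left(206 + 3 \cdot 94\right)}{\left(-58 + 3\right) 80} - \frac{40633}{7739} = \frac{\frac{1}{6} \cdot \frac{1}{94} \left(206 + 282\right)}{\left(-55\right) 80} - \frac{40633}{7739} = \frac{\frac{1}{6} \cdot \frac{1}{94} \cdot 488}{-4400} - \frac{40633}{7739} = \frac{122}{141} \left(- \frac{1}{4400}\right) - \frac{40633}{7739} = - \frac{61}{310200} - \frac{40633}{7739} = - \frac{12604828679}{2400637800}$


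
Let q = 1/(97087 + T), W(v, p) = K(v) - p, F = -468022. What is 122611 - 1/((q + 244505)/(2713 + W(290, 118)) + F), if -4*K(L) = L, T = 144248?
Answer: 69853348628127946153/569715185643298 ≈ 1.2261e+5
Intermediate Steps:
K(L) = -L/4
W(v, p) = -p - v/4 (W(v, p) = -v/4 - p = -p - v/4)
q = 1/241335 (q = 1/(97087 + 144248) = 1/241335 ≈ 4.1436e-6)
122611 - 1/((q + 244505)/(2713 + W(290, 118)) + F) = 122611 - 1/((1/241335 + 244505)/(2713 + (-1*118 - ¼*290)) - 468022) = 122611 - 1/(59007614176/(241335*(2713 + (-118 - 145/2))) - 468022) = 122611 - 1/(59007614176/(241335*(2713 - 381/2)) - 468022) = 122611 - 1/(59007614176/(241335*(5045/2)) - 468022) = 122611 - 1/((59007614176/241335)*(2/5045) - 468022) = 122611 - 1/(118015228352/1217535075 - 468022) = 122611 - 1/(-569715185643298/1217535075) = 122611 - 1*(-1217535075/569715185643298) = 122611 + 1217535075/569715185643298 = 69853348628127946153/569715185643298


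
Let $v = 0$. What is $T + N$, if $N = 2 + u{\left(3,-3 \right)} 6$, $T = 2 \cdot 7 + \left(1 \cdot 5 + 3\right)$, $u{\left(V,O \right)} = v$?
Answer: $24$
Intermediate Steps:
$u{\left(V,O \right)} = 0$
$T = 22$ ($T = 14 + \left(5 + 3\right) = 14 + 8 = 22$)
$N = 2$ ($N = 2 + 0 \cdot 6 = 2 + 0 = 2$)
$T + N = 22 + 2 = 24$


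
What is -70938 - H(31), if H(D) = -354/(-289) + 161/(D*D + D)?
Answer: -20337471041/286688 ≈ -70939.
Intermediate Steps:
H(D) = 354/289 + 161/(D + D**2) (H(D) = -354*(-1/289) + 161/(D**2 + D) = 354/289 + 161/(D + D**2))
-70938 - H(31) = -70938 - (46529 + 354*31 + 354*31**2)/(289*31*(1 + 31)) = -70938 - (46529 + 10974 + 354*961)/(289*31*32) = -70938 - (46529 + 10974 + 340194)/(289*31*32) = -70938 - 397697/(289*31*32) = -70938 - 1*397697/286688 = -70938 - 397697/286688 = -20337471041/286688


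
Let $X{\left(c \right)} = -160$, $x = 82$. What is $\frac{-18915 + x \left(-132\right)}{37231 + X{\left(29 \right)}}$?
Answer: $- \frac{9913}{12357} \approx -0.80222$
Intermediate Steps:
$\frac{-18915 + x \left(-132\right)}{37231 + X{\left(29 \right)}} = \frac{-18915 + 82 \left(-132\right)}{37231 - 160} = \frac{-18915 - 10824}{37071} = \left(-29739\right) \frac{1}{37071} = - \frac{9913}{12357}$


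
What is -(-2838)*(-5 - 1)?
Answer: -17028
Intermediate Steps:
-(-2838)*(-5 - 1) = -(-2838)*(-6) = -946*18 = -17028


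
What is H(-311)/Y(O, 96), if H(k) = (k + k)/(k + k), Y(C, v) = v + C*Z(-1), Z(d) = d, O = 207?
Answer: -1/111 ≈ -0.0090090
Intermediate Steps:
Y(C, v) = v - C (Y(C, v) = v + C*(-1) = v - C)
H(k) = 1 (H(k) = (2*k)/((2*k)) = (2*k)*(1/(2*k)) = 1)
H(-311)/Y(O, 96) = 1/(96 - 1*207) = 1/(96 - 207) = 1/(-111) = 1*(-1/111) = -1/111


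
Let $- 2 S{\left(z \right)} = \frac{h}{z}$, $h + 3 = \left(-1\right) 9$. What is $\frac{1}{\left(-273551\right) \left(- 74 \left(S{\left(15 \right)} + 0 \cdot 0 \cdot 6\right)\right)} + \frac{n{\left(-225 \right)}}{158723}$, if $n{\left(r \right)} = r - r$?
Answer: $\frac{5}{40485548} \approx 1.235 \cdot 10^{-7}$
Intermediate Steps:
$h = -12$ ($h = -3 - 9 = -12$)
$n{\left(r \right)} = 0$
$S{\left(z \right)} = \frac{6}{z}$ ($S{\left(z \right)} = - \frac{\left(-12\right) \frac{1}{z}}{2} = \frac{6}{z}$)
$\frac{1}{\left(-273551\right) \left(- 74 \left(S{\left(15 \right)} + 0 \cdot 0 \cdot 6\right)\right)} + \frac{n{\left(-225 \right)}}{158723} = \frac{1}{\left(-273551\right) \left(- 74 \left(\frac{6}{15} + 0 \cdot 0 \cdot 6\right)\right)} + \frac{0}{158723} = - \frac{1}{273551 \left(- 74 \left(6 \cdot \frac{1}{15} + 0 \cdot 6\right)\right)} + 0 \cdot \frac{1}{158723} = - \frac{1}{273551 \left(- 74 \left(\frac{2}{5} + 0\right)\right)} + 0 = - \frac{1}{273551 \left(\left(-74\right) \frac{2}{5}\right)} + 0 = - \frac{1}{273551 \left(- \frac{148}{5}\right)} + 0 = \left(- \frac{1}{273551}\right) \left(- \frac{5}{148}\right) + 0 = \frac{5}{40485548} + 0 = \frac{5}{40485548}$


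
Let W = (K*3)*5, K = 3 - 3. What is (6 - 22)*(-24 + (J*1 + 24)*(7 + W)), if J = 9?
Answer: -3312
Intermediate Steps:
K = 0
W = 0 (W = (0*3)*5 = 0*5 = 0)
(6 - 22)*(-24 + (J*1 + 24)*(7 + W)) = (6 - 22)*(-24 + (9*1 + 24)*(7 + 0)) = -16*(-24 + (9 + 24)*7) = -16*(-24 + 33*7) = -16*(-24 + 231) = -16*207 = -3312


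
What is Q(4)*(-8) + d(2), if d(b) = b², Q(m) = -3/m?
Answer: 10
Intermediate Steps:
Q(4)*(-8) + d(2) = -3/4*(-8) + 2² = -3*¼*(-8) + 4 = -¾*(-8) + 4 = 6 + 4 = 10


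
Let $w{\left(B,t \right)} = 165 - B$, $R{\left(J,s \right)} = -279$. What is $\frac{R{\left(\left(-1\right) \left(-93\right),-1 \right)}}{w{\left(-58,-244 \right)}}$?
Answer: $- \frac{279}{223} \approx -1.2511$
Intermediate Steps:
$\frac{R{\left(\left(-1\right) \left(-93\right),-1 \right)}}{w{\left(-58,-244 \right)}} = - \frac{279}{165 - -58} = - \frac{279}{165 + 58} = - \frac{279}{223}$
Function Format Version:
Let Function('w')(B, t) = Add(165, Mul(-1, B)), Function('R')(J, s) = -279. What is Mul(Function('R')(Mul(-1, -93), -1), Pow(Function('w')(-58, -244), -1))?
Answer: Rational(-279, 223) ≈ -1.2511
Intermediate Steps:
Mul(Function('R')(Mul(-1, -93), -1), Pow(Function('w')(-58, -244), -1)) = Mul(-279, Pow(Add(165, Mul(-1, -58)), -1)) = Mul(-279, Pow(Add(165, 58), -1)) = Mul(-279, Pow(223, -1)) = Mul(-279, Rational(1, 223)) = Rational(-279, 223)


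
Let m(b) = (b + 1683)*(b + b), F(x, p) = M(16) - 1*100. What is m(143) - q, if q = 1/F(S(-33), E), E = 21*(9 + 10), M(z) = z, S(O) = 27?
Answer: 43867825/84 ≈ 5.2224e+5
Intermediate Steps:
E = 399 (E = 21*19 = 399)
F(x, p) = -84 (F(x, p) = 16 - 1*100 = 16 - 100 = -84)
m(b) = 2*b*(1683 + b) (m(b) = (1683 + b)*(2*b) = 2*b*(1683 + b))
q = -1/84 (q = 1/(-84) = -1/84 ≈ -0.011905)
m(143) - q = 2*143*(1683 + 143) - 1*(-1/84) = 2*143*1826 + 1/84 = 522236 + 1/84 = 43867825/84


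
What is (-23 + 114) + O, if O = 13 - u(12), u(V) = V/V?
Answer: 103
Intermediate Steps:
u(V) = 1
O = 12 (O = 13 - 1*1 = 13 - 1 = 12)
(-23 + 114) + O = (-23 + 114) + 12 = 91 + 12 = 103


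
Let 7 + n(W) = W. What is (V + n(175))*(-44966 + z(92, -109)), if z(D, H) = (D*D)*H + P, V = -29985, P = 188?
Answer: 28843594218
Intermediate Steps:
n(W) = -7 + W
z(D, H) = 188 + H*D² (z(D, H) = (D*D)*H + 188 = D²*H + 188 = H*D² + 188 = 188 + H*D²)
(V + n(175))*(-44966 + z(92, -109)) = (-29985 + (-7 + 175))*(-44966 + (188 - 109*92²)) = (-29985 + 168)*(-44966 + (188 - 109*8464)) = -29817*(-44966 + (188 - 922576)) = -29817*(-44966 - 922388) = -29817*(-967354) = 28843594218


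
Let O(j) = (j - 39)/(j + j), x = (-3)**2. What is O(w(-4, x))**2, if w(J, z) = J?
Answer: 1849/64 ≈ 28.891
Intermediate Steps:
x = 9
O(j) = (-39 + j)/(2*j) (O(j) = (-39 + j)/((2*j)) = (-39 + j)*(1/(2*j)) = (-39 + j)/(2*j))
O(w(-4, x))**2 = ((1/2)*(-39 - 4)/(-4))**2 = ((1/2)*(-1/4)*(-43))**2 = (43/8)**2 = 1849/64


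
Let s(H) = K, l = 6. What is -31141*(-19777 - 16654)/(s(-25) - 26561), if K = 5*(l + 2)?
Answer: -103136161/2411 ≈ -42777.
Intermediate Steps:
K = 40 (K = 5*(6 + 2) = 5*8 = 40)
s(H) = 40
-31141*(-19777 - 16654)/(s(-25) - 26561) = -31141*(-19777 - 16654)/(40 - 26561) = -31141/((-26521/(-36431))) = -31141/((-26521*(-1/36431))) = -31141/26521/36431 = -31141*36431/26521 = -103136161/2411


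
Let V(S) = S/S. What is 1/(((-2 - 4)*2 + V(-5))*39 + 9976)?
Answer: 1/9547 ≈ 0.00010474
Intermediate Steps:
V(S) = 1
1/(((-2 - 4)*2 + V(-5))*39 + 9976) = 1/(((-2 - 4)*2 + 1)*39 + 9976) = 1/((-6*2 + 1)*39 + 9976) = 1/((-12 + 1)*39 + 9976) = 1/(-11*39 + 9976) = 1/(-429 + 9976) = 1/9547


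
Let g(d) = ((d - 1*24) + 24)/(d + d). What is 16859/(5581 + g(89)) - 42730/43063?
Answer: 975003244/480712269 ≈ 2.0282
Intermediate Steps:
g(d) = 1/2 (g(d) = ((d - 24) + 24)/((2*d)) = ((-24 + d) + 24)*(1/(2*d)) = d*(1/(2*d)) = 1/2)
16859/(5581 + g(89)) - 42730/43063 = 16859/(5581 + 1/2) - 42730/43063 = 16859/(11163/2) - 42730*1/43063 = 16859*(2/11163) - 42730/43063 = 33718/11163 - 42730/43063 = 975003244/480712269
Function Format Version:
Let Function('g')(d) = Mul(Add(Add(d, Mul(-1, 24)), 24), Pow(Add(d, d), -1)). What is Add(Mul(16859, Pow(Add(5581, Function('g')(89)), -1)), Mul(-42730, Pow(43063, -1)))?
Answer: Rational(975003244, 480712269) ≈ 2.0282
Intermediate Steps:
Function('g')(d) = Rational(1, 2) (Function('g')(d) = Mul(Add(Add(d, -24), 24), Pow(Mul(2, d), -1)) = Mul(Add(Add(-24, d), 24), Mul(Rational(1, 2), Pow(d, -1))) = Mul(d, Mul(Rational(1, 2), Pow(d, -1))) = Rational(1, 2))
Add(Mul(16859, Pow(Add(5581, Function('g')(89)), -1)), Mul(-42730, Pow(43063, -1))) = Add(Mul(16859, Pow(Add(5581, Rational(1, 2)), -1)), Mul(-42730, Pow(43063, -1))) = Add(Mul(16859, Pow(Rational(11163, 2), -1)), Mul(-42730, Rational(1, 43063))) = Add(Mul(16859, Rational(2, 11163)), Rational(-42730, 43063)) = Add(Rational(33718, 11163), Rational(-42730, 43063)) = Rational(975003244, 480712269)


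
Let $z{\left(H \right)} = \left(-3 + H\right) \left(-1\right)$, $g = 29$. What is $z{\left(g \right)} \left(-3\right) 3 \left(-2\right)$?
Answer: $-468$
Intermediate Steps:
$z{\left(H \right)} = 3 - H$
$z{\left(g \right)} \left(-3\right) 3 \left(-2\right) = \left(3 - 29\right) \left(-3\right) 3 \left(-2\right) = \left(3 - 29\right) \left(\left(-9\right) \left(-2\right)\right) = \left(-26\right) 18 = -468$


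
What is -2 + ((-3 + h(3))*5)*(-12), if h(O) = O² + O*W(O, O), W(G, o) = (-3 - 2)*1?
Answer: 538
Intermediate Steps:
W(G, o) = -5 (W(G, o) = -5*1 = -5)
h(O) = O² - 5*O (h(O) = O² + O*(-5) = O² - 5*O)
-2 + ((-3 + h(3))*5)*(-12) = -2 + ((-3 + 3*(-5 + 3))*5)*(-12) = -2 + ((-3 + 3*(-2))*5)*(-12) = -2 + ((-3 - 6)*5)*(-12) = -2 - 9*5*(-12) = -2 - 45*(-12) = -2 + 540 = 538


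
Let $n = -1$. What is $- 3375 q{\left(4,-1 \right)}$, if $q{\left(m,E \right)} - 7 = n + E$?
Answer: $-16875$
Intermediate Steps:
$q{\left(m,E \right)} = 6 + E$ ($q{\left(m,E \right)} = 7 + \left(-1 + E\right) = 6 + E$)
$- 3375 q{\left(4,-1 \right)} = - 3375 \left(6 - 1\right) = \left(-3375\right) 5 = -16875$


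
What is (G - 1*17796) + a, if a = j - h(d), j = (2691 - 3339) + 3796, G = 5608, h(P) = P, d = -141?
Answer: -8899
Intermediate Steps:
j = 3148 (j = -648 + 3796 = 3148)
a = 3289 (a = 3148 - 1*(-141) = 3148 + 141 = 3289)
(G - 1*17796) + a = (5608 - 1*17796) + 3289 = (5608 - 17796) + 3289 = -12188 + 3289 = -8899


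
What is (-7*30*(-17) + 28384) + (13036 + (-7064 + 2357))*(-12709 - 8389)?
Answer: -175693288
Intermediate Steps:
(-7*30*(-17) + 28384) + (13036 + (-7064 + 2357))*(-12709 - 8389) = (-210*(-17) + 28384) + (13036 - 4707)*(-21098) = (3570 + 28384) + 8329*(-21098) = 31954 - 175725242 = -175693288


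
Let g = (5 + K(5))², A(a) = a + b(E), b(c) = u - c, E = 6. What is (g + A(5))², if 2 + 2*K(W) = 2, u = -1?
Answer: 529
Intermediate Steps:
K(W) = 0 (K(W) = -1 + (½)*2 = -1 + 1 = 0)
b(c) = -1 - c
A(a) = -7 + a (A(a) = a + (-1 - 1*6) = a + (-1 - 6) = a - 7 = -7 + a)
g = 25 (g = (5 + 0)² = 5² = 25)
(g + A(5))² = (25 + (-7 + 5))² = (25 - 2)² = 23² = 529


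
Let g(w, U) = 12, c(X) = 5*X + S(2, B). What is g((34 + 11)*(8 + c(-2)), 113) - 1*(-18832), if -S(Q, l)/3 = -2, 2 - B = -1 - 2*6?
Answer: 18844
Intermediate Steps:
B = 15 (B = 2 - (-1 - 2*6) = 2 - (-1 - 12) = 2 - 1*(-13) = 2 + 13 = 15)
S(Q, l) = 6 (S(Q, l) = -3*(-2) = 6)
c(X) = 6 + 5*X (c(X) = 5*X + 6 = 6 + 5*X)
g((34 + 11)*(8 + c(-2)), 113) - 1*(-18832) = 12 - 1*(-18832) = 12 + 18832 = 18844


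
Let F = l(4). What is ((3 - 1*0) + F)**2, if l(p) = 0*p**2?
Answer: 9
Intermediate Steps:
l(p) = 0
F = 0
((3 - 1*0) + F)**2 = ((3 - 1*0) + 0)**2 = ((3 + 0) + 0)**2 = (3 + 0)**2 = 3**2 = 9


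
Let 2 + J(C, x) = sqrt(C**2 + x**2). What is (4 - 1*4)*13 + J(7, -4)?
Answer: -2 + sqrt(65) ≈ 6.0623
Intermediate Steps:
J(C, x) = -2 + sqrt(C**2 + x**2)
(4 - 1*4)*13 + J(7, -4) = (4 - 1*4)*13 + (-2 + sqrt(7**2 + (-4)**2)) = (4 - 4)*13 + (-2 + sqrt(49 + 16)) = 0*13 + (-2 + sqrt(65)) = 0 + (-2 + sqrt(65)) = -2 + sqrt(65)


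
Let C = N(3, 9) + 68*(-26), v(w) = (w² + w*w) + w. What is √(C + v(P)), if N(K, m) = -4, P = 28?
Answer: 4*I*√11 ≈ 13.266*I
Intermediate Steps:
v(w) = w + 2*w² (v(w) = (w² + w²) + w = 2*w² + w = w + 2*w²)
C = -1772 (C = -4 + 68*(-26) = -4 - 1768 = -1772)
√(C + v(P)) = √(-1772 + 28*(1 + 2*28)) = √(-1772 + 28*(1 + 56)) = √(-1772 + 28*57) = √(-1772 + 1596) = √(-176) = 4*I*√11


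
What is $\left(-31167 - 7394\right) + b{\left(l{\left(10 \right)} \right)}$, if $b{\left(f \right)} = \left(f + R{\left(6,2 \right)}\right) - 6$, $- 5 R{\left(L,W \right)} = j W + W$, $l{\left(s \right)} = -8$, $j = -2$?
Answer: $- \frac{192873}{5} \approx -38575.0$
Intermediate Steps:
$R{\left(L,W \right)} = \frac{W}{5}$ ($R{\left(L,W \right)} = - \frac{- 2 W + W}{5} = - \frac{\left(-1\right) W}{5} = \frac{W}{5}$)
$b{\left(f \right)} = - \frac{28}{5} + f$ ($b{\left(f \right)} = \left(f + \frac{1}{5} \cdot 2\right) - 6 = \left(f + \frac{2}{5}\right) - 6 = \left(\frac{2}{5} + f\right) - 6 = - \frac{28}{5} + f$)
$\left(-31167 - 7394\right) + b{\left(l{\left(10 \right)} \right)} = \left(-31167 - 7394\right) - \frac{68}{5} = -38561 - \frac{68}{5} = - \frac{192873}{5}$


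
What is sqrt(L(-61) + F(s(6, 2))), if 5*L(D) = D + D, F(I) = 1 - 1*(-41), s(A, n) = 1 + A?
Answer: 2*sqrt(110)/5 ≈ 4.1952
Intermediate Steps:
F(I) = 42 (F(I) = 1 + 41 = 42)
L(D) = 2*D/5 (L(D) = (D + D)/5 = (2*D)/5 = 2*D/5)
sqrt(L(-61) + F(s(6, 2))) = sqrt((2/5)*(-61) + 42) = sqrt(-122/5 + 42) = sqrt(88/5) = 2*sqrt(110)/5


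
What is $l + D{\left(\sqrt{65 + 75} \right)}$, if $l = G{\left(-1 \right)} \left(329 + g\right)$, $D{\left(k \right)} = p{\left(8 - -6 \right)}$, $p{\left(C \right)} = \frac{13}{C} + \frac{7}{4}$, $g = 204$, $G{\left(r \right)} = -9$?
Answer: $- \frac{134241}{28} \approx -4794.3$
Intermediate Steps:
$p{\left(C \right)} = \frac{7}{4} + \frac{13}{C}$ ($p{\left(C \right)} = \frac{13}{C} + 7 \cdot \frac{1}{4} = \frac{13}{C} + \frac{7}{4} = \frac{7}{4} + \frac{13}{C}$)
$D{\left(k \right)} = \frac{75}{28}$ ($D{\left(k \right)} = \frac{7}{4} + \frac{13}{8 - -6} = \frac{7}{4} + \frac{13}{8 + 6} = \frac{7}{4} + \frac{13}{14} = \frac{75}{28}$)
$l = -4797$ ($l = - 9 \left(329 + 204\right) = \left(-9\right) 533 = -4797$)
$l + D{\left(\sqrt{65 + 75} \right)} = -4797 + \frac{75}{28} = - \frac{134241}{28}$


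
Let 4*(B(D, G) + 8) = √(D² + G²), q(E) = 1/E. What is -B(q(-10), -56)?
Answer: 8 - √313601/40 ≈ -6.0000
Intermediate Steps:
B(D, G) = -8 + √(D² + G²)/4
-B(q(-10), -56) = -(-8 + √((1/(-10))² + (-56)²)/4) = -(-8 + √((-⅒)² + 3136)/4) = -(-8 + √(1/100 + 3136)/4) = -(-8 + √(313601/100)/4) = -(-8 + (√313601/10)/4) = -(-8 + √313601/40) = 8 - √313601/40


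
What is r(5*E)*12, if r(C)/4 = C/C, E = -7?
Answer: 48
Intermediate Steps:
r(C) = 4 (r(C) = 4*(C/C) = 4*1 = 4)
r(5*E)*12 = 4*12 = 48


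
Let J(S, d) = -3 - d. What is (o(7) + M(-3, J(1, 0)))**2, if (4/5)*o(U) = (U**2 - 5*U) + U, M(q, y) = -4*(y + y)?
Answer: 40401/16 ≈ 2525.1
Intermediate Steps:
M(q, y) = -8*y
o(U) = -5*U + 5*U**2/4 (o(U) = 5*((U**2 - 5*U) + U)/4 = 5*(U**2 - 4*U)/4 = -5*U + 5*U**2/4)
(o(7) + M(-3, J(1, 0)))**2 = ((5/4)*7*(-4 + 7) - 8*(-3 - 1*0))**2 = ((5/4)*7*3 - 8*(-3 + 0))**2 = (105/4 - 8*(-3))**2 = (105/4 + 24)**2 = (201/4)**2 = 40401/16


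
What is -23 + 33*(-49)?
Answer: -1640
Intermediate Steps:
-23 + 33*(-49) = -23 - 1617 = -1640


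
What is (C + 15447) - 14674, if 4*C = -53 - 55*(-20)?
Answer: 4139/4 ≈ 1034.8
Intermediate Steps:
C = 1047/4 (C = (-53 - 55*(-20))/4 = (-53 + 1100)/4 = (1/4)*1047 = 1047/4 ≈ 261.75)
(C + 15447) - 14674 = (1047/4 + 15447) - 14674 = 62835/4 - 14674 = 4139/4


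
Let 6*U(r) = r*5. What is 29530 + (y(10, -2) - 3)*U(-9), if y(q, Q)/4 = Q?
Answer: 59225/2 ≈ 29613.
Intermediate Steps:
U(r) = 5*r/6 (U(r) = (r*5)/6 = (5*r)/6 = 5*r/6)
y(q, Q) = 4*Q
29530 + (y(10, -2) - 3)*U(-9) = 29530 + (4*(-2) - 3)*((5/6)*(-9)) = 29530 + (-8 - 3)*(-15/2) = 29530 - 11*(-15/2) = 29530 + 165/2 = 59225/2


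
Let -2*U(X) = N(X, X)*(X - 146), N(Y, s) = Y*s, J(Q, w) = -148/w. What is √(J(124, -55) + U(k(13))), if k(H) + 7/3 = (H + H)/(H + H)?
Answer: 58*√9735/495 ≈ 11.561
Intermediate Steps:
k(H) = -4/3 (k(H) = -7/3 + (H + H)/(H + H) = -7/3 + (2*H)/((2*H)) = -7/3 + (2*H)*(1/(2*H)) = -7/3 + 1 = -4/3)
U(X) = -X²*(-146 + X)/2 (U(X) = -X*X*(X - 146)/2 = -X²*(-146 + X)/2)
√(J(124, -55) + U(k(13))) = √(-148/(-55) + (-4/3)²*(146 - 1*(-4/3))/2) = √(-148*(-1/55) + (½)*(16/9)*(146 + 4/3)) = √(148/55 + (½)*(16/9)*(442/3)) = √(148/55 + 3536/27) = √(198476/1485) = 58*√9735/495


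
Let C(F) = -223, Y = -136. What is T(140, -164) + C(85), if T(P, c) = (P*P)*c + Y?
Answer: -3214759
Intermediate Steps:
T(P, c) = -136 + c*P² (T(P, c) = (P*P)*c - 136 = P²*c - 136 = c*P² - 136 = -136 + c*P²)
T(140, -164) + C(85) = (-136 - 164*140²) - 223 = (-136 - 164*19600) - 223 = (-136 - 3214400) - 223 = -3214536 - 223 = -3214759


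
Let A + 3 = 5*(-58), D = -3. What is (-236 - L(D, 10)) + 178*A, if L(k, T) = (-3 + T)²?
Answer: -52439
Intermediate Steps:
A = -293 (A = -3 + 5*(-58) = -3 - 290 = -293)
(-236 - L(D, 10)) + 178*A = (-236 - (-3 + 10)²) + 178*(-293) = (-236 - 1*7²) - 52154 = (-236 - 1*49) - 52154 = (-236 - 49) - 52154 = -285 - 52154 = -52439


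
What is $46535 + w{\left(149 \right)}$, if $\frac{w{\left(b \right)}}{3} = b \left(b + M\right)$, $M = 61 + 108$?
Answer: $188681$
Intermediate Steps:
$M = 169$
$w{\left(b \right)} = 3 b \left(169 + b\right)$ ($w{\left(b \right)} = 3 b \left(b + 169\right) = 3 b \left(169 + b\right)$)
$46535 + w{\left(149 \right)} = 46535 + 3 \cdot 149 \left(169 + 149\right) = 46535 + 3 \cdot 149 \cdot 318 = 46535 + 142146 = 188681$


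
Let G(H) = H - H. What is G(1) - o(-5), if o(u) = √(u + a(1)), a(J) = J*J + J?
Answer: -I*√3 ≈ -1.732*I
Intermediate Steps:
G(H) = 0
a(J) = J + J² (a(J) = J² + J = J + J²)
o(u) = √(2 + u) (o(u) = √(u + 1*(1 + 1)) = √(u + 1*2) = √(u + 2) = √(2 + u))
G(1) - o(-5) = 0 - √(2 - 5) = 0 - √(-3) = 0 - I*√3 = -I*√3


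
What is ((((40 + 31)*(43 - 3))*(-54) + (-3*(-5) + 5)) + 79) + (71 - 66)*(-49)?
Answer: -153506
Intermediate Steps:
((((40 + 31)*(43 - 3))*(-54) + (-3*(-5) + 5)) + 79) + (71 - 66)*(-49) = (((71*40)*(-54) + (15 + 5)) + 79) + 5*(-49) = ((2840*(-54) + 20) + 79) - 245 = ((-153360 + 20) + 79) - 245 = (-153340 + 79) - 245 = -153261 - 245 = -153506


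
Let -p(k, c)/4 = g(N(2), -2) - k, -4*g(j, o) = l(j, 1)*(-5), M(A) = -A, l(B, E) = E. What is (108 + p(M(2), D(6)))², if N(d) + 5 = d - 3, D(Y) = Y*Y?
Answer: 9025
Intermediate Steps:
D(Y) = Y²
N(d) = -8 + d (N(d) = -5 + (d - 3) = -5 + (-3 + d) = -8 + d)
g(j, o) = 5/4 (g(j, o) = -(-5)/4 = -¼*(-5) = 5/4)
p(k, c) = -5 + 4*k (p(k, c) = -4*(5/4 - k) = -5 + 4*k)
(108 + p(M(2), D(6)))² = (108 + (-5 + 4*(-1*2)))² = (108 + (-5 + 4*(-2)))² = (108 + (-5 - 8))² = (108 - 13)² = 95² = 9025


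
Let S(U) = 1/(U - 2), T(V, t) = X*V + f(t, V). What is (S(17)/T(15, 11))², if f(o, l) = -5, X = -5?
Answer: 1/1440000 ≈ 6.9444e-7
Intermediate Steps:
T(V, t) = -5 - 5*V (T(V, t) = -5*V - 5 = -5 - 5*V)
S(U) = 1/(-2 + U)
(S(17)/T(15, 11))² = (1/((-2 + 17)*(-5 - 5*15)))² = (1/(15*(-5 - 75)))² = ((1/15)/(-80))² = ((1/15)*(-1/80))² = (-1/1200)² = 1/1440000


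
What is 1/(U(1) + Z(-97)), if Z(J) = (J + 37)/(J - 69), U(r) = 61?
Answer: 83/5093 ≈ 0.016297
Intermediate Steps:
Z(J) = (37 + J)/(-69 + J)
1/(U(1) + Z(-97)) = 1/(61 + (37 - 97)/(-69 - 97)) = 1/(61 - 60/(-166)) = 1/(61 - 1/166*(-60)) = 1/(61 + 30/83) = 1/(5093/83) = 83/5093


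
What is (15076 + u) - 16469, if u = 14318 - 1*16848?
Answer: -3923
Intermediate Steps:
u = -2530 (u = 14318 - 16848 = -2530)
(15076 + u) - 16469 = (15076 - 2530) - 16469 = 12546 - 16469 = -3923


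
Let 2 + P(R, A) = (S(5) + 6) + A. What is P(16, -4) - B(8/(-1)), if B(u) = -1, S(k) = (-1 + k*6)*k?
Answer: 146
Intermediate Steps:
S(k) = k*(-1 + 6*k) (S(k) = (-1 + 6*k)*k = k*(-1 + 6*k))
P(R, A) = 149 + A (P(R, A) = -2 + ((5*(-1 + 6*5) + 6) + A) = -2 + ((5*(-1 + 30) + 6) + A) = -2 + ((5*29 + 6) + A) = -2 + ((145 + 6) + A) = -2 + (151 + A) = 149 + A)
P(16, -4) - B(8/(-1)) = (149 - 4) - 1*(-1) = 145 + 1 = 146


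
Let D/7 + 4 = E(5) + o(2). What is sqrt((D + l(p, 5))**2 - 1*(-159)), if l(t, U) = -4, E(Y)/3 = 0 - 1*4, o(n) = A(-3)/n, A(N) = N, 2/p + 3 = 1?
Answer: sqrt(64645)/2 ≈ 127.13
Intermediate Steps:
p = -1 (p = 2/(-3 + 1) = 2/(-2) = 2*(-1/2) = -1)
o(n) = -3/n
E(Y) = -12 (E(Y) = 3*(0 - 1*4) = 3*(0 - 4) = 3*(-4) = -12)
D = -245/2 (D = -28 + 7*(-12 - 3/2) = -28 + 7*(-27/2) = -28 - 189/2 = -245/2 ≈ -122.50)
sqrt((D + l(p, 5))**2 - 1*(-159)) = sqrt((-245/2 - 4)**2 - 1*(-159)) = sqrt((-253/2)**2 + 159) = sqrt(64009/4 + 159) = sqrt(64645/4) = sqrt(64645)/2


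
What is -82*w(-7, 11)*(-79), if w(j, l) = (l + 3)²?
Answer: 1269688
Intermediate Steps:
w(j, l) = (3 + l)²
-82*w(-7, 11)*(-79) = -82*(3 + 11)²*(-79) = -82*14²*(-79) = -82*196*(-79) = -16072*(-79) = 1269688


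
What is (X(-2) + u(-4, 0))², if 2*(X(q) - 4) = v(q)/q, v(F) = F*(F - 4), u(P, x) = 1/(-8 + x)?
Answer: 49/64 ≈ 0.76563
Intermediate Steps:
v(F) = F*(-4 + F)
X(q) = 2 + q/2 (X(q) = 4 + ((q*(-4 + q))/q)/2 = 4 + (-4 + q)/2 = 4 + (-2 + q/2) = 2 + q/2)
(X(-2) + u(-4, 0))² = ((2 + (½)*(-2)) + 1/(-8 + 0))² = ((2 - 1) + 1/(-8))² = (1 - ⅛)² = (7/8)² = 49/64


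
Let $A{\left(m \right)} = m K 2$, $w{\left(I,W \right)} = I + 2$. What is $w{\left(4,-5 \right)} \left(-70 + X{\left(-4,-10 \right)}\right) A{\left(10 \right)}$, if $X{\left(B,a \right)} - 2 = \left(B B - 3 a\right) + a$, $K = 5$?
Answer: $-19200$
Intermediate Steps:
$w{\left(I,W \right)} = 2 + I$
$X{\left(B,a \right)} = 2 + B^{2} - 2 a$ ($X{\left(B,a \right)} = 2 + \left(\left(B B - 3 a\right) + a\right) = 2 + \left(\left(B^{2} - 3 a\right) + a\right) = 2 + \left(B^{2} - 2 a\right) = 2 + B^{2} - 2 a$)
$A{\left(m \right)} = 10 m$ ($A{\left(m \right)} = m 5 \cdot 2 = 5 m 2 = 10 m$)
$w{\left(4,-5 \right)} \left(-70 + X{\left(-4,-10 \right)}\right) A{\left(10 \right)} = \left(2 + 4\right) \left(-70 + \left(2 + \left(-4\right)^{2} - -20\right)\right) 10 \cdot 10 = 6 \left(-70 + \left(2 + 16 + 20\right)\right) 100 = 6 \left(-70 + 38\right) 100 = 6 \left(\left(-32\right) 100\right) = 6 \left(-3200\right) = -19200$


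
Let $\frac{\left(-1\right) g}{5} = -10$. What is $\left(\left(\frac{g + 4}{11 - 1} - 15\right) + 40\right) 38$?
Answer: $\frac{5776}{5} \approx 1155.2$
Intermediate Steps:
$g = 50$ ($g = \left(-5\right) \left(-10\right) = 50$)
$\left(\left(\frac{g + 4}{11 - 1} - 15\right) + 40\right) 38 = \left(\left(\frac{50 + 4}{11 - 1} - 15\right) + 40\right) 38 = \left(\left(\frac{54}{10} - 15\right) + 40\right) 38 = \left(\left(54 \cdot \frac{1}{10} - 15\right) + 40\right) 38 = \left(\left(\frac{27}{5} - 15\right) + 40\right) 38 = \left(- \frac{48}{5} + 40\right) 38 = \frac{152}{5} \cdot 38 = \frac{5776}{5}$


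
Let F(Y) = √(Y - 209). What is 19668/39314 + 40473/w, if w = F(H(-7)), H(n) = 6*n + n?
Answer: 894/1787 - 13491*I*√258/86 ≈ 0.50028 - 2519.7*I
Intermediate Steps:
H(n) = 7*n
F(Y) = √(-209 + Y)
w = I*√258 (w = √(-209 + 7*(-7)) = √(-209 - 49) = √(-258) = I*√258 ≈ 16.062*I)
19668/39314 + 40473/w = 19668/39314 + 40473/((I*√258)) = 19668*(1/39314) + 40473*(-I*√258/258) = 894/1787 - 13491*I*√258/86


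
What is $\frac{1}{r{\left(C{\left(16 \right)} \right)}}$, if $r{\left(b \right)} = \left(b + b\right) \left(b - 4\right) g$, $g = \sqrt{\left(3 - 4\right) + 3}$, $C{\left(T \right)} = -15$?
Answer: $\frac{\sqrt{2}}{1140} \approx 0.0012405$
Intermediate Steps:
$g = \sqrt{2}$ ($g = \sqrt{\left(3 - 4\right) + 3} = \sqrt{-1 + 3} = \sqrt{2} \approx 1.4142$)
$r{\left(b \right)} = 2 b \sqrt{2} \left(-4 + b\right)$ ($r{\left(b \right)} = \left(b + b\right) \left(b - 4\right) \sqrt{2} = 2 b \left(-4 + b\right) \sqrt{2} = 2 b \sqrt{2} \left(-4 + b\right)$)
$\frac{1}{r{\left(C{\left(16 \right)} \right)}} = \frac{1}{2 \left(-15\right) \sqrt{2} \left(-4 - 15\right)} = \frac{1}{2 \left(-15\right) \sqrt{2} \left(-19\right)} = \frac{1}{570 \sqrt{2}} = \frac{\sqrt{2}}{1140}$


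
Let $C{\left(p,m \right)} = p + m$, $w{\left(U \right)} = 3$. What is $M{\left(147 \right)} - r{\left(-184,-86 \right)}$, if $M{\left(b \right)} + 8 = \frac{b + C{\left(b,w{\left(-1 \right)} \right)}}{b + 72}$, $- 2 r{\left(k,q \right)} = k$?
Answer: $- \frac{7201}{73} \approx -98.644$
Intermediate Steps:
$r{\left(k,q \right)} = - \frac{k}{2}$
$C{\left(p,m \right)} = m + p$
$M{\left(b \right)} = -8 + \frac{3 + 2 b}{72 + b}$ ($M{\left(b \right)} = -8 + \frac{b + \left(3 + b\right)}{b + 72} = -8 + \frac{3 + 2 b}{72 + b}$)
$M{\left(147 \right)} - r{\left(-184,-86 \right)} = \frac{3 \left(-191 - 294\right)}{72 + 147} - \left(- \frac{1}{2}\right) \left(-184\right) = \frac{3 \left(-191 - 294\right)}{219} - 92 = 3 \cdot \frac{1}{219} \left(-485\right) - 92 = - \frac{485}{73} - 92 = - \frac{7201}{73}$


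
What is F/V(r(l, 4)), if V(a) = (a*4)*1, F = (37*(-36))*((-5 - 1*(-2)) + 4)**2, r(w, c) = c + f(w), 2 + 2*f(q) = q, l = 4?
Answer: -333/5 ≈ -66.600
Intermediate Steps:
f(q) = -1 + q/2
r(w, c) = -1 + c + w/2 (r(w, c) = c + (-1 + w/2) = -1 + c + w/2)
F = -1332 (F = -1332*((-5 + 2) + 4)**2 = -1332*(-3 + 4)**2 = -1332*1**2 = -1332*1 = -1332)
V(a) = 4*a (V(a) = (4*a)*1 = 4*a)
F/V(r(l, 4)) = -1332*1/(4*(-1 + 4 + (1/2)*4)) = -1332*1/(4*(-1 + 4 + 2)) = -1332/(4*5) = -1332/20 = -1332*1/20 = -333/5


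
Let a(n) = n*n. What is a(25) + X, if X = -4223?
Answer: -3598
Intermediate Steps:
a(n) = n**2
a(25) + X = 25**2 - 4223 = 625 - 4223 = -3598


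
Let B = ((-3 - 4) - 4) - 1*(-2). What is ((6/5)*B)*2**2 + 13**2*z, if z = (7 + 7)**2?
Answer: 165404/5 ≈ 33081.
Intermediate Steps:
z = 196 (z = 14**2 = 196)
B = -9 (B = (-7 - 4) + 2 = -11 + 2 = -9)
((6/5)*B)*2**2 + 13**2*z = ((6/5)*(-9))*2**2 + 13**2*196 = ((6*(1/5))*(-9))*4 + 169*196 = ((6/5)*(-9))*4 + 33124 = -54/5*4 + 33124 = -216/5 + 33124 = 165404/5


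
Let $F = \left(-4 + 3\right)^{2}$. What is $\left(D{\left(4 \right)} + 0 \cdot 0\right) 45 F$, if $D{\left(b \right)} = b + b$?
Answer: $360$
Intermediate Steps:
$D{\left(b \right)} = 2 b$
$F = 1$ ($F = \left(-1\right)^{2} = 1$)
$\left(D{\left(4 \right)} + 0 \cdot 0\right) 45 F = \left(2 \cdot 4 + 0 \cdot 0\right) 45 \cdot 1 = \left(8 + 0\right) 45 \cdot 1 = 8 \cdot 45 \cdot 1 = 360 \cdot 1 = 360$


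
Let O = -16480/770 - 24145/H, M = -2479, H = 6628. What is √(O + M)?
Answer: I*√163052953669837/255178 ≈ 50.04*I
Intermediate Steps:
O = -12782109/510356 (O = -16480/770 - 24145/6628 = -16480*1/770 - 24145*1/6628 = -1648/77 - 24145/6628 = -12782109/510356 ≈ -25.045)
√(O + M) = √(-12782109/510356 - 2479) = √(-1277954633/510356) = I*√163052953669837/255178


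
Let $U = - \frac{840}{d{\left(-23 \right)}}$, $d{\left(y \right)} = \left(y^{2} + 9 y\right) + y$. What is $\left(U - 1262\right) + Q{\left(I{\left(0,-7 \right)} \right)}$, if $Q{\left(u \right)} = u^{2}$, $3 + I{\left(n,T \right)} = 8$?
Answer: $- \frac{370703}{299} \approx -1239.8$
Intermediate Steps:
$I{\left(n,T \right)} = 5$ ($I{\left(n,T \right)} = -3 + 8 = 5$)
$d{\left(y \right)} = y^{2} + 10 y$
$U = - \frac{840}{299}$ ($U = - \frac{840}{\left(-23\right) \left(10 - 23\right)} = - \frac{840}{\left(-23\right) \left(-13\right)} = - \frac{840}{299} \approx -2.8094$)
$\left(U - 1262\right) + Q{\left(I{\left(0,-7 \right)} \right)} = \left(- \frac{840}{299} - 1262\right) + 5^{2} = - \frac{378178}{299} + 25 = - \frac{370703}{299}$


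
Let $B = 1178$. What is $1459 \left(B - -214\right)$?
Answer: $2030928$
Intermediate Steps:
$1459 \left(B - -214\right) = 1459 \left(1178 - -214\right) = 1459 \left(1178 + \left(-428 + 642\right)\right) = 1459 \left(1178 + 214\right) = 1459 \cdot 1392 = 2030928$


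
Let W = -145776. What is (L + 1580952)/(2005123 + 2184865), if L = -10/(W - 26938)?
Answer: 136526271869/361834793716 ≈ 0.37732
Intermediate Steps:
L = 5/86357 (L = -10/(-145776 - 26938) = -10/(-172714) = -1/172714*(-10) = 5/86357 ≈ 5.7899e-5)
(L + 1580952)/(2005123 + 2184865) = (5/86357 + 1580952)/(2005123 + 2184865) = (136526271869/86357)/4189988 = (136526271869/86357)*(1/4189988) = 136526271869/361834793716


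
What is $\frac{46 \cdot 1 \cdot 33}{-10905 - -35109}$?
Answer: $\frac{253}{4034} \approx 0.062717$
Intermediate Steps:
$\frac{46 \cdot 1 \cdot 33}{-10905 - -35109} = \frac{46 \cdot 33}{-10905 + 35109} = \frac{1518}{24204} = 1518 \cdot \frac{1}{24204} = \frac{253}{4034}$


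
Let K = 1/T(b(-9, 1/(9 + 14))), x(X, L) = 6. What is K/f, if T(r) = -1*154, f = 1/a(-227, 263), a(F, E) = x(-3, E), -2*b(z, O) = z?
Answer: -3/77 ≈ -0.038961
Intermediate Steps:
b(z, O) = -z/2
a(F, E) = 6
f = ⅙ (f = 1/6 = ⅙ ≈ 0.16667)
T(r) = -154
K = -1/154 (K = 1/(-154) = -1/154 ≈ -0.0064935)
K/f = -1/(154*⅙) = -1/154*6 = -3/77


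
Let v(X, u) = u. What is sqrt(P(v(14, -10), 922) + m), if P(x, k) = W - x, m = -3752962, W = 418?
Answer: I*sqrt(3752534) ≈ 1937.1*I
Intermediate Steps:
P(x, k) = 418 - x
sqrt(P(v(14, -10), 922) + m) = sqrt((418 - 1*(-10)) - 3752962) = sqrt((418 + 10) - 3752962) = sqrt(428 - 3752962) = sqrt(-3752534) = I*sqrt(3752534)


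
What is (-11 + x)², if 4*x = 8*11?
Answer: 121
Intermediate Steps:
x = 22 (x = (8*11)/4 = (¼)*88 = 22)
(-11 + x)² = (-11 + 22)² = 11² = 121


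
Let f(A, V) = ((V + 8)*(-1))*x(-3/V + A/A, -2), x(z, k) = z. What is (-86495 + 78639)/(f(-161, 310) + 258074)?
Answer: -1217680/39952657 ≈ -0.030478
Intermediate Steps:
f(A, V) = (1 - 3/V)*(-8 - V) (f(A, V) = ((V + 8)*(-1))*(-3/V + A/A) = ((8 + V)*(-1))*(-3/V + 1) = (-8 - V)*(1 - 3/V) = (1 - 3/V)*(-8 - V))
(-86495 + 78639)/(f(-161, 310) + 258074) = (-86495 + 78639)/((-5 - 1*310 + 24/310) + 258074) = -7856/((-5 - 310 + 24*(1/310)) + 258074) = -7856/((-5 - 310 + 12/155) + 258074) = -7856/(-48813/155 + 258074) = -7856/39952657/155 = -7856*155/39952657 = -1217680/39952657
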